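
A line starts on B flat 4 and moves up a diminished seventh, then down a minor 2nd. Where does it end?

A diminished seventh up from Bb4 is Abb5.
Abb5 down a minor second → Gb5 (1 semitone).

G flat 5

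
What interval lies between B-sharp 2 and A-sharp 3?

B to A spans seven letter names (B-C-D-E-F-G-A) — that makes it a seventh of some quality.
A major seventh would be 11 semitones, but B#2 to A#3 is 10 — one semitone narrower, making it a minor seventh.

minor seventh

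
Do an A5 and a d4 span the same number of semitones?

No

8 semitones (augmented fifth) vs 4 semitones (diminished fourth): not equal.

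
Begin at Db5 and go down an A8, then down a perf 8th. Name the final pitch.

Dbb3

An augmented octave down from Db5 is Dbb4.
Dbb4 down a perfect octave → Dbb3 (12 semitones).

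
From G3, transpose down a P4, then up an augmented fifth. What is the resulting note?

A#3

A perfect fourth down from G3 is D3.
Up an augmented fifth from D3: A#3 (8 semitones up).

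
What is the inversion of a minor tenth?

First reduce the compound minor tenth to its simple form, a minor third.
The rule of nine gives the new number: 9 − 3 = 6, so a third becomes a sixth.
And minor becomes major under inversion, so we get a major sixth.

M6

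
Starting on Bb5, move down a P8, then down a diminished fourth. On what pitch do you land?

A perfect octave down from Bb5 is Bb4.
Bb4 down a diminished fourth → F#4 (4 semitones).

F#4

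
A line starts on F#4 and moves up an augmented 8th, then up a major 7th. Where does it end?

E##6

F#4 up an augmented octave → F##5 (13 semitones).
Up a major seventh from F##5: E##6 (11 semitones up).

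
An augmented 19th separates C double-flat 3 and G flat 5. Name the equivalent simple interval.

A5

Subtracting seven from the interval number removes an octave: 19 − 14 = 5.
Quality carries through unchanged, so the simple form is an augmented fifth.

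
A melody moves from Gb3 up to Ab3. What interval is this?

major 2nd

G to A spans two letter names (G-A), so the interval is some kind of second.
Counting semitones, Gb3→Ab3 is 2, which is the major second.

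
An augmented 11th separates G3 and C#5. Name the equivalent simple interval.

A4

Take out an octave (7 from the number): 11 − 7 = 4.
That makes an augmented eleventh a compound augmented fourth — an octave plus an augmented fourth.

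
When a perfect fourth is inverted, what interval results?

The rule of nine gives the new number: 9 − 4 = 5, so a fourth becomes a fifth.
The quality also flips — perfect stays perfect — giving a perfect fifth.

perfect 5th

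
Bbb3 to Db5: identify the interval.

major 10th

B to D spans three letter names (B-C-D), plus an octave: a tenth.
The major tenth spans 16 semitones, and Bbb3 to Db5 is exactly 16 semitones — so this is a major tenth.
(Equivalently, a compound major third: a major third plus an octave.)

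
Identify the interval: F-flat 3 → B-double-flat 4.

P11

F to B spans four letter names (F-G-A-B), plus an octave — that makes it an eleventh of some quality.
Counting semitones, Fb3→Bbb4 is 17, which is the perfect eleventh.
(Equivalently, a compound perfect fourth: a perfect fourth plus an octave.)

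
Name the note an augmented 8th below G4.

The letter stays G (same as the start), shifted an octave down.
An augmented octave is 13 semitones; 13 semitones down from G4 gives Gb3.

Gb3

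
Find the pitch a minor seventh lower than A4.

B3

The seventh takes the letter from A down to B.
A minor seventh is 10 semitones; 10 semitones down from A4 gives B3.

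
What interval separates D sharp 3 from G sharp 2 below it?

P5

Descending from D#3 to G#2 is the same interval as ascending G#2 to D#3.
G to D spans five letter names (G-A-B-C-D), so the interval is some kind of fifth.
G#2 to D#3 is 7 semitones, matching the perfect fifth exactly, so the quality is perfect.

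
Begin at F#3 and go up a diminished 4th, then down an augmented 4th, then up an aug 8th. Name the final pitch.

F4

F#3 up a diminished fourth → Bb3 (4 semitones).
An augmented fourth down from Bb3 is Fb3.
Up an augmented octave from Fb3: F4 (13 semitones up).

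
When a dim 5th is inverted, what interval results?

Inverted interval numbers add to nine, so a fifth pairs with a fourth (5 + 4 = 9).
And diminished becomes augmented under inversion, so we get an augmented fourth.

A4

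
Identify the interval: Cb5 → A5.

A6

C to A spans six letter names (C-D-E-F-G-A) — that makes it a sixth of some quality.
Cb5 to A5 spans 10 semitones — one semitone wider than the major sixth (9) — giving an augmented sixth.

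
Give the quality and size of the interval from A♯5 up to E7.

diminished twelfth

A to E spans five letter names (A-B-C-D-E), plus an octave — that makes it a twelfth of some quality.
A perfect twelfth would be 19 semitones; A#5 to E7 is 18, one semitone narrower, so the interval is diminished.
(Equivalently, a compound diminished fifth: a diminished fifth plus an octave.)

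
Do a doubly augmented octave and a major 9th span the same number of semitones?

Both span 14 semitones: a doubly augmented octave and a major ninth are the same chromatic distance.

Yes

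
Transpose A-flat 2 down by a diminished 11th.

The eleventh's letter: A down four letter names plus an octave → E.
A diminished eleventh spans 16 semitones, so from Ab2 the target pitch is E1.

E 1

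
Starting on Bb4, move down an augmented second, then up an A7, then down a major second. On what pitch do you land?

F5

Bb4 down an augmented second → Abb4 (3 semitones).
Abb4 up an augmented seventh → G5 (12 semitones).
Down a major second from G5: F5 (2 semitones down).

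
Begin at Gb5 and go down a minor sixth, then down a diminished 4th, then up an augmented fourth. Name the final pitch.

Down a minor sixth from Gb5: Bb4 (8 semitones down).
A diminished fourth down from Bb4 is F#4.
Up an augmented fourth from F#4: B#4 (6 semitones up).

B#4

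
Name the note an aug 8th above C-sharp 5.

C-double-sharp 6

The letter stays C (same as the start), shifted an octave up.
An augmented octave spans 13 semitones, so from C#5 the target pitch is C##6.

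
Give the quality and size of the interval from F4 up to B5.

F to B spans four letter names (F-G-A-B), plus an octave — that makes it an eleventh of some quality.
A perfect eleventh would be 17 semitones; F4 to B5 is 18, one semitone wider, so the interval is augmented.
(Equivalently, a compound augmented fourth: an augmented fourth plus an octave.)

A11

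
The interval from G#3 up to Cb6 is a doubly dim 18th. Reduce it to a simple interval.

Each octave removed subtracts seven from the number: 18 − 14 = 4.
So a doubly diminished eighteenth is 2 octaves plus a doubly diminished fourth. The quality is unchanged.

dd4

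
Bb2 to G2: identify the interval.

Descending from Bb2 to G2 is the same interval as ascending G2 to Bb2.
G to B spans three letter names (G-A-B) — that makes it a third of some quality.
G2 to Bb2 is 3 semitones, a half step short of the major third (4), so this is minor.

m3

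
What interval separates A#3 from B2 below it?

Descending from A#3 to B2 is the same interval as ascending B2 to A#3.
B to A spans seven letter names (B-C-D-E-F-G-A): a seventh.
Counting semitones, B2→A#3 is 11, which is the major seventh.

major seventh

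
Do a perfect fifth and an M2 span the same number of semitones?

No

7 semitones (perfect fifth) vs 2 semitones (major second): not equal.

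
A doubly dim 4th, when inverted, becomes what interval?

AA5

The rule of nine gives the new number: 9 − 4 = 5, so a fourth becomes a fifth.
Quality inverts too: doubly diminished becomes doubly augmented. That makes the inversion a doubly augmented fifth.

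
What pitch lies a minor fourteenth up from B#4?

Counting seven letter names plus an octave up from B lands on A.
Moving 22 semitones up from B#4 (the size of a minor fourteenth) reaches A#6.

A#6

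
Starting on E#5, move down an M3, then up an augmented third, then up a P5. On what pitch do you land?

Down a major third from E#5: C#5 (4 semitones down).
Up an augmented third from C#5: E##5 (5 semitones up).
E##5 up a perfect fifth → B##5 (7 semitones).

B##5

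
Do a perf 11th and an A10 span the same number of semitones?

Yes

Both span 17 semitones: a perfect eleventh and an augmented tenth are the same chromatic distance.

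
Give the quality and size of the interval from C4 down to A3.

minor third

Descending from C4 to A3 is the same interval as ascending A3 to C4.
A to C spans three letter names (A-B-C) — that makes it a third of some quality.
A3 to C4 is 3 semitones, a half step short of the major third (4), so this is minor.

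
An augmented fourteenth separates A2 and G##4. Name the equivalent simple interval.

Subtracting seven from the interval number removes an octave: 14 − 7 = 7.
Quality carries through unchanged, so the simple form is an augmented seventh.

augmented seventh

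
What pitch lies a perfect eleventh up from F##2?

Counting four letter names plus an octave up from F lands on B.
Moving 17 semitones up from F##2 (the size of a perfect eleventh) reaches B#3.

B#3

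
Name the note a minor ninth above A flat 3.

Two letters up from A (plus an octave) reaches B.
Moving 13 semitones up from Ab3 (the size of a minor ninth) reaches Bbb4.

B double-flat 4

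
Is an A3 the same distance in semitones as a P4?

An augmented third = 5 semitones = a perfect fourth; enharmonically equal.

Yes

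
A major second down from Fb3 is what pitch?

The second takes the letter from F down to E.
A major second is 2 semitones; 2 semitones down from Fb3 gives Ebb3.

Ebb3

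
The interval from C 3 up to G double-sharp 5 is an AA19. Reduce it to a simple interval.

doubly augmented 5th

Take out 2 octaves (14 from the number): 19 − 14 = 5.
That makes a doubly augmented nineteenth a compound doubly augmented fifth — 2 octaves plus a doubly augmented fifth.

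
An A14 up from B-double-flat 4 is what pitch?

Counting seven letter names plus an octave up from B lands on A.
An augmented fourteenth is 24 semitones; 24 semitones up from Bbb4 gives A6.

A 6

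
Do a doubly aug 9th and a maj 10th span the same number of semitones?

A doubly augmented ninth = 16 semitones = a major tenth; enharmonically equal.

Yes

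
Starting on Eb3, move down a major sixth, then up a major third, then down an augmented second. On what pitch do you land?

Abb2

Down a major sixth from Eb3: Gb2 (9 semitones down).
Gb2 up a major third → Bb2 (4 semitones).
Down an augmented second from Bb2: Abb2 (3 semitones down).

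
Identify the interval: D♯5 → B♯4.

minor 3rd

Descending from D#5 to B#4 is the same interval as ascending B#4 to D#5.
B to D spans three letter names (B-C-D): a third.
A major third would be 4 semitones, but B#4 to D#5 is 3 — one semitone narrower, making it a minor third.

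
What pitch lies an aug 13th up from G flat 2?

Counting six letter names plus an octave up from G lands on E.
Moving 22 semitones up from Gb2 (the size of an augmented thirteenth) reaches E4.

E 4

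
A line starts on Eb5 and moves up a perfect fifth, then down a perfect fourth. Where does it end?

F5

A perfect fifth up from Eb5 is Bb5.
Bb5 down a perfect fourth → F5 (5 semitones).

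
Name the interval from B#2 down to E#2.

Descending from B#2 to E#2 is the same interval as ascending E#2 to B#2.
E to B spans five letter names (E-F-G-A-B) — that makes it a fifth of some quality.
E#2 to B#2 is 7 semitones, matching the perfect fifth exactly, so the quality is perfect.

perfect fifth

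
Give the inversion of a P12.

First reduce the compound perfect twelfth to its simple form, a perfect fifth.
The rule of nine gives the new number: 9 − 5 = 4, so a fifth becomes a fourth.
Quality inverts too: perfect stays perfect. That makes the inversion a perfect fourth.

P4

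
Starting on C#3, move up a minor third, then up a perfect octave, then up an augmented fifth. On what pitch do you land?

C#3 up a minor third → E3 (3 semitones).
E3 up a perfect octave → E4 (12 semitones).
Up an augmented fifth from E4: B#4 (8 semitones up).

B#4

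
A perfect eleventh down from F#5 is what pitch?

Four letters down from F (plus an octave) reaches C.
A perfect eleventh is 17 semitones; 17 semitones down from F#5 gives C#4.

C#4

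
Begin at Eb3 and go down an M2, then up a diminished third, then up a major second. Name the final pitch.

Gbb3

Down a major second from Eb3: Db3 (2 semitones down).
Up a diminished third from Db3: Fbb3 (2 semitones up).
A major second up from Fbb3 is Gbb3.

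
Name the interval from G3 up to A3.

G to A spans two letter names (G-A): a second.
G3 to A3 is 2 semitones, matching the major second exactly, so the quality is major.

M2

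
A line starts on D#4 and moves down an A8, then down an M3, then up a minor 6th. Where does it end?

Gb3

An augmented octave down from D#4 is D3.
D3 down a major third → Bb2 (4 semitones).
A minor sixth up from Bb2 is Gb3.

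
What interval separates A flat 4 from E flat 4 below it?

perfect fourth

Descending from Ab4 to Eb4 is the same interval as ascending Eb4 to Ab4.
E to A spans four letter names (E-F-G-A): a fourth.
The perfect fourth spans 5 semitones, and Eb4 to Ab4 is exactly 5 semitones — so this is a perfect fourth.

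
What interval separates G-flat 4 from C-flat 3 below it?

perfect twelfth

Descending from Gb4 to Cb3 is the same interval as ascending Cb3 to Gb4.
C to G spans five letter names (C-D-E-F-G), plus an octave, so the interval is some kind of twelfth.
The perfect twelfth spans 19 semitones, and Cb3 to Gb4 is exactly 19 semitones — so this is a perfect twelfth.
(Equivalently, a compound perfect fifth: a perfect fifth plus an octave.)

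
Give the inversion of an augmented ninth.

First reduce the compound augmented ninth to its simple form, an augmented second.
Inverted interval numbers add to nine, so a second pairs with a seventh (2 + 7 = 9).
Quality inverts too: augmented becomes diminished. That makes the inversion a diminished seventh.

diminished seventh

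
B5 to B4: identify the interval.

perfect octave

Descending from B5 to B4 is the same interval as ascending B4 to B5.
B to B is the same letter name, plus an octave: an octave.
B4 to B5 is 12 semitones, matching the perfect octave exactly, so the quality is perfect.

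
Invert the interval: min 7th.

Interval numbers invert to sum to nine: 7 + 2 = 9, so a seventh inverts to a second.
Quality inverts too: minor becomes major. That makes the inversion a major second.

M2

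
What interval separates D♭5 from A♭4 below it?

Descending from Db5 to Ab4 is the same interval as ascending Ab4 to Db5.
A to D spans four letter names (A-B-C-D), so the interval is some kind of fourth.
The perfect fourth spans 5 semitones, and Ab4 to Db5 is exactly 5 semitones — so this is a perfect fourth.

P4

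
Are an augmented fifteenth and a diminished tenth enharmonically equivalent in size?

No

25 semitones (augmented fifteenth) vs 14 semitones (diminished tenth): not equal.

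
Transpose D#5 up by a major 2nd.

Two letter names up from D: E.
Moving 2 semitones up from D#5 (the size of a major second) reaches E#5.

E#5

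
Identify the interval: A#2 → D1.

Descending from A#2 to D1 is the same interval as ascending D1 to A#2.
D to A spans five letter names (D-E-F-G-A), plus an octave: a twelfth.
The perfect twelfth is 19 semitones; here we have 20, one semitone wider: augmented.
(Equivalently, a compound augmented fifth: an augmented fifth plus an octave.)

augmented 12th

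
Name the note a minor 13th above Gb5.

The thirteenth's letter: G up six letter names plus an octave → E.
A minor thirteenth spans 20 semitones, so from Gb5 the target pitch is Ebb7.

Ebb7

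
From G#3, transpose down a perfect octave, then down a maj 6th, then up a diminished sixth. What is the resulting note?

Gb2

G#3 down a perfect octave → G#2 (12 semitones).
A major sixth down from G#2 is B1.
Up a diminished sixth from B1: Gb2 (7 semitones up).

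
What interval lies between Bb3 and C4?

B to C spans two letter names (B-C), so the interval is some kind of second.
The major second spans 2 semitones, and Bb3 to C4 is exactly 2 semitones — so this is a major second.

major second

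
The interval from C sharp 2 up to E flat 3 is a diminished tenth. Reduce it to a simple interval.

Subtracting seven from the interval number removes an octave: 10 − 7 = 3.
So a diminished tenth is an octave plus a diminished third. The quality is unchanged.

diminished 3rd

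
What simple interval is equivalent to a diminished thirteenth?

diminished sixth

Each octave removed subtracts seven from the number: 13 − 7 = 6.
Quality carries through unchanged, so the simple form is a diminished sixth.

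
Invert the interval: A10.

First reduce the compound augmented tenth to its simple form, an augmented third.
Interval numbers invert to sum to nine: 3 + 6 = 9, so a third inverts to a sixth.
And augmented becomes diminished under inversion, so we get a diminished sixth.

d6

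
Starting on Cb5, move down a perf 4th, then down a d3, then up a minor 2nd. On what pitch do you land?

A perfect fourth down from Cb5 is Gb4.
Down a diminished third from Gb4: E4 (2 semitones down).
A minor second up from E4 is F4.

F4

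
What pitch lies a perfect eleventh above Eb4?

Ab5

Counting four letter names plus an octave up from E lands on A.
A perfect eleventh spans 17 semitones, so from Eb4 the target pitch is Ab5.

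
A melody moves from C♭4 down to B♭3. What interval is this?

Descending from Cb4 to Bb3 is the same interval as ascending Bb3 to Cb4.
B to C spans two letter names (B-C), so the interval is some kind of second.
A major second would be 2 semitones, but Bb3 to Cb4 is 1 — one semitone narrower, making it a minor second.

minor second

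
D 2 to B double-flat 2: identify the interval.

diminished sixth

D to B spans six letter names (D-E-F-G-A-B) — that makes it a sixth of some quality.
The major sixth is 9 semitones; here we have 7, two semitones narrower: diminished.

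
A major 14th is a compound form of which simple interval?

Take out an octave (7 from the number): 14 − 7 = 7.
So a major fourteenth is an octave plus a major seventh. The quality is unchanged.

M7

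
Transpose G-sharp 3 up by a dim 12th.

Five letters up from G (plus an octave) reaches D.
A diminished twelfth spans 18 semitones, so from G#3 the target pitch is D5.

D 5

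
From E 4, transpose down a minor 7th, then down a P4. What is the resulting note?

A minor seventh down from E4 is F#3.
A perfect fourth down from F#3 is C#3.

C sharp 3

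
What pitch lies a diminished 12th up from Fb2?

Cbb4

The twelfth's letter: F up five letter names plus an octave → C.
Moving 18 semitones up from Fb2 (the size of a diminished twelfth) reaches Cbb4.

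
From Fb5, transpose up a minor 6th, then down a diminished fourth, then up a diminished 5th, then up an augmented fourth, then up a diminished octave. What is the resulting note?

A minor sixth up from Fb5 is Dbb6.
A diminished fourth down from Dbb6 is Ab5.
Ab5 up a diminished fifth → Ebb6 (6 semitones).
Up an augmented fourth from Ebb6: Ab6 (6 semitones up).
Ab6 up a diminished octave → Abb7 (11 semitones).

Abb7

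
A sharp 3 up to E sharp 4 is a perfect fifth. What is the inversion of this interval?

Inverted interval numbers add to nine, so a fifth pairs with a fourth (5 + 4 = 9).
The quality also flips — perfect stays perfect — giving a perfect fourth.

P4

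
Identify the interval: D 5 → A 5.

D to A spans five letter names (D-E-F-G-A): a fifth.
The perfect fifth spans 7 semitones, and D5 to A5 is exactly 7 semitones — so this is a perfect fifth.

perfect fifth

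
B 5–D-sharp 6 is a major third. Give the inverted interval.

Inverted interval numbers add to nine, so a third pairs with a sixth (3 + 6 = 9).
And major becomes minor under inversion, so we get a minor sixth.

minor 6th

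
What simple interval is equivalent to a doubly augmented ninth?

AA2

Subtracting seven from the interval number removes an octave: 9 − 7 = 2.
Quality carries through unchanged, so the simple form is a doubly augmented second.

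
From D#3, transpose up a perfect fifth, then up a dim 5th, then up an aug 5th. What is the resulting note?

B#4

D#3 up a perfect fifth → A#3 (7 semitones).
A diminished fifth up from A#3 is E4.
E4 up an augmented fifth → B#4 (8 semitones).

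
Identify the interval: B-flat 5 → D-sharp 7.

B to D spans three letter names (B-C-D), plus an octave: a tenth.
Bb5 to D#7 spans 17 semitones — one semitone wider than the major tenth (16) — giving an augmented tenth.
(Equivalently, a compound augmented third: an augmented third plus an octave.)

augmented 10th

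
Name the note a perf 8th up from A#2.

The letter stays A (same as the start), shifted an octave up.
Moving 12 semitones up from A#2 (the size of a perfect octave) reaches A#3.

A#3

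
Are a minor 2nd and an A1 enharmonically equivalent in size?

A minor second = 1 semitone = an augmented unison; enharmonically equal.

Yes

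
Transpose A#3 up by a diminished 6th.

Counting six letter names up from A lands on F.
A diminished sixth spans 7 semitones, so from A#3 the target pitch is F4.

F4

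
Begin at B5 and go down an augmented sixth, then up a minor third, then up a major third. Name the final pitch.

Ab5

B5 down an augmented sixth → Db5 (10 semitones).
A minor third up from Db5 is Fb5.
Fb5 up a major third → Ab5 (4 semitones).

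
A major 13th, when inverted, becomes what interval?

First reduce the compound major thirteenth to its simple form, a major sixth.
Interval numbers invert to sum to nine: 6 + 3 = 9, so a sixth inverts to a third.
And major becomes minor under inversion, so we get a minor third.

m3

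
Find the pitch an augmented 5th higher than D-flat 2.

Five letter names up from D: A.
An augmented fifth is 8 semitones; 8 semitones up from Db2 gives A2.

A 2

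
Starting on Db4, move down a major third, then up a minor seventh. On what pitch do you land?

Down a major third from Db4: Bbb3 (4 semitones down).
Bbb3 up a minor seventh → Abb4 (10 semitones).

Abb4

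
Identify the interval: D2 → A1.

perfect fourth

Descending from D2 to A1 is the same interval as ascending A1 to D2.
A to D spans four letter names (A-B-C-D): a fourth.
The perfect fourth spans 5 semitones, and A1 to D2 is exactly 5 semitones — so this is a perfect fourth.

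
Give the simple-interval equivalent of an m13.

Subtracting seven from the interval number removes an octave: 13 − 7 = 6.
Quality carries through unchanged, so the simple form is a minor sixth.

m6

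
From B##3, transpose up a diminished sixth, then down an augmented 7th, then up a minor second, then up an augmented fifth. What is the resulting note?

A diminished sixth up from B##3 is G#4.
Down an augmented seventh from G#4: Ab3 (12 semitones down).
Up a minor second from Ab3: Bbb3 (1 semitone up).
An augmented fifth up from Bbb3 is F4.

F4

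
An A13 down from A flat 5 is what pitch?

C double-flat 4

Counting six letter names plus an octave down from A lands on C.
An augmented thirteenth is 22 semitones; 22 semitones down from Ab5 gives Cbb4.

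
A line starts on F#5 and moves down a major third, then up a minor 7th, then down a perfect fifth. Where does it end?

Down a major third from F#5: D5 (4 semitones down).
Up a minor seventh from D5: C6 (10 semitones up).
C6 down a perfect fifth → F5 (7 semitones).

F5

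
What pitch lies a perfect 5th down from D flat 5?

G flat 4

Five letter names down from D: G.
Moving 7 semitones down from Db5 (the size of a perfect fifth) reaches Gb4.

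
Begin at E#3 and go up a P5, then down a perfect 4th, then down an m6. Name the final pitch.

A##2

A perfect fifth up from E#3 is B#3.
A perfect fourth down from B#3 is F##3.
A minor sixth down from F##3 is A##2.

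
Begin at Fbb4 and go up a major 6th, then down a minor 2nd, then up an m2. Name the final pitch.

Up a major sixth from Fbb4: Dbb5 (9 semitones up).
Down a minor second from Dbb5: Cb5 (1 semitone down).
Cb5 up a minor second → Dbb5 (1 semitone).

Dbb5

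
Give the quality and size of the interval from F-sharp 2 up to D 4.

minor thirteenth

F to D spans six letter names (F-G-A-B-C-D), plus an octave — that makes it a thirteenth of some quality.
A major thirteenth would be 21 semitones, but F#2 to D4 is 20 — one semitone narrower, making it a minor thirteenth.
(Equivalently, a compound minor sixth: a minor sixth plus an octave.)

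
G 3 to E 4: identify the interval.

G to E spans six letter names (G-A-B-C-D-E) — that makes it a sixth of some quality.
Counting semitones, G3→E4 is 9, which is the major sixth.

major sixth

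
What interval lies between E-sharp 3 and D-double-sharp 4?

E to D spans seven letter names (E-F-G-A-B-C-D) — that makes it a seventh of some quality.
The major seventh spans 11 semitones, and E#3 to D##4 is exactly 11 semitones — so this is a major seventh.

M7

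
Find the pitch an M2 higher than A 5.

B 5

The second takes the letter from A up to B.
A major second spans 2 semitones, so from A5 the target pitch is B5.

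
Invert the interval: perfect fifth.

Interval numbers invert to sum to nine: 5 + 4 = 9, so a fifth inverts to a fourth.
And perfect stays perfect under inversion, so we get a perfect fourth.

P4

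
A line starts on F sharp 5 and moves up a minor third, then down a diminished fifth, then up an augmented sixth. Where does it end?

A minor third up from F#5 is A5.
A diminished fifth down from A5 is D#5.
Up an augmented sixth from D#5: B##5 (10 semitones up).

B double-sharp 5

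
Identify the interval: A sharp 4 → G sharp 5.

m7

A to G spans seven letter names (A-B-C-D-E-F-G) — that makes it a seventh of some quality.
A#4 to G#5 is 10 semitones, a half step short of the major seventh (11), so this is minor.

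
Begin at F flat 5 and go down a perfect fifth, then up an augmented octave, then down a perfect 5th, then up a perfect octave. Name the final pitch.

A perfect fifth down from Fb5 is Bbb4.
Bbb4 up an augmented octave → Bb5 (13 semitones).
Down a perfect fifth from Bb5: Eb5 (7 semitones down).
Up a perfect octave from Eb5: Eb6 (12 semitones up).

E flat 6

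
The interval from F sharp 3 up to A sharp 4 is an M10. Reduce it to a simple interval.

Each octave removed subtracts seven from the number: 10 − 7 = 3.
So a major tenth is an octave plus a major third. The quality is unchanged.

major 3rd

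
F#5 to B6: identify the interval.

perfect eleventh

F to B spans four letter names (F-G-A-B), plus an octave: an eleventh.
F#5 to B6 is 17 semitones, matching the perfect eleventh exactly, so the quality is perfect.
(Equivalently, a compound perfect fourth: a perfect fourth plus an octave.)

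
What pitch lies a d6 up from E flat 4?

C double-flat 5

Six letter names up from E: C.
A diminished sixth spans 7 semitones, so from Eb4 the target pitch is Cbb5.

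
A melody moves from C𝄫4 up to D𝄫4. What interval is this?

C to D spans two letter names (C-D): a second.
Cbb4 to Dbb4 is 2 semitones, matching the major second exactly, so the quality is major.

major second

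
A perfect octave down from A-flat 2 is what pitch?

For an octave the letter name doesn't change: still A, an octave down.
Moving 12 semitones down from Ab2 (the size of a perfect octave) reaches Ab1.

A-flat 1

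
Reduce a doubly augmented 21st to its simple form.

Subtracting seven from the interval number removes an octave: 21 − 14 = 7.
That makes a doubly augmented twenty-first a compound doubly augmented seventh — 2 octaves plus a doubly augmented seventh.

doubly augmented seventh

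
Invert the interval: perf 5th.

perfect fourth

The rule of nine gives the new number: 9 − 5 = 4, so a fifth becomes a fourth.
Quality inverts too: perfect stays perfect. That makes the inversion a perfect fourth.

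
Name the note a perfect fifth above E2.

B2

Counting five letter names up from E lands on B.
Moving 7 semitones up from E2 (the size of a perfect fifth) reaches B2.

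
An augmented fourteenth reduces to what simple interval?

augmented seventh

Each octave removed subtracts seven from the number: 14 − 7 = 7.
Quality carries through unchanged, so the simple form is an augmented seventh.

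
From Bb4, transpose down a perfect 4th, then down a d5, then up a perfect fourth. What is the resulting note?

E4

A perfect fourth down from Bb4 is F4.
A diminished fifth down from F4 is B3.
A perfect fourth up from B3 is E4.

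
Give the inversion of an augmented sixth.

diminished third

Interval numbers invert to sum to nine: 6 + 3 = 9, so a sixth inverts to a third.
Quality inverts too: augmented becomes diminished. That makes the inversion a diminished third.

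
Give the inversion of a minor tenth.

major 6th

First reduce the compound minor tenth to its simple form, a minor third.
Interval numbers invert to sum to nine: 3 + 6 = 9, so a third inverts to a sixth.
And minor becomes major under inversion, so we get a major sixth.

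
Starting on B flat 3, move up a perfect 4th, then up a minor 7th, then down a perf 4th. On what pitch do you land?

A flat 4

A perfect fourth up from Bb3 is Eb4.
Eb4 up a minor seventh → Db5 (10 semitones).
A perfect fourth down from Db5 is Ab4.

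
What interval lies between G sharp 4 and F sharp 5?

G to F spans seven letter names (G-A-B-C-D-E-F) — that makes it a seventh of some quality.
At 10 semitones, G#4→F#5 falls one short of a major seventh: minor.

m7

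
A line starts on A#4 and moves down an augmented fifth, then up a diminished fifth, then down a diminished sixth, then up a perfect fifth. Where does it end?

G#4

A#4 down an augmented fifth → D4 (8 semitones).
Up a diminished fifth from D4: Ab4 (6 semitones up).
A diminished sixth down from Ab4 is C#4.
C#4 up a perfect fifth → G#4 (7 semitones).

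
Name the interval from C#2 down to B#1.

Descending from C#2 to B#1 is the same interval as ascending B#1 to C#2.
B to C spans two letter names (B-C): a second.
At 1 semitone, B#1→C#2 falls one short of a major second: minor.

minor 2nd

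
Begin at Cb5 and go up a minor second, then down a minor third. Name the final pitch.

Bbb4

A minor second up from Cb5 is Dbb5.
Down a minor third from Dbb5: Bbb4 (3 semitones down).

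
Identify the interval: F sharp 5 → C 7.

diminished twelfth

F to C spans five letter names (F-G-A-B-C), plus an octave — that makes it a twelfth of some quality.
F#5 to C7 spans 18 semitones — one semitone narrower than the perfect twelfth (19) — giving a diminished twelfth.
(Equivalently, a compound diminished fifth: a diminished fifth plus an octave.)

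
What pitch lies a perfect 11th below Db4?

Four letters down from D (plus an octave) reaches A.
A perfect eleventh is 17 semitones; 17 semitones down from Db4 gives Ab2.

Ab2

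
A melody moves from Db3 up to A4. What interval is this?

D to A spans five letter names (D-E-F-G-A), plus an octave, so the interval is some kind of twelfth.
A perfect twelfth would be 19 semitones; Db3 to A4 is 20, one semitone wider, so the interval is augmented.
(Equivalently, a compound augmented fifth: an augmented fifth plus an octave.)

augmented twelfth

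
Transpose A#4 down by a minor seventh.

The seventh takes the letter from A down to B.
A minor seventh spans 10 semitones, so from A#4 the target pitch is B#3.

B#3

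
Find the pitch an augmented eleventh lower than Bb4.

Fb3

Four letters down from B (plus an octave) reaches F.
Moving 18 semitones down from Bb4 (the size of an augmented eleventh) reaches Fb3.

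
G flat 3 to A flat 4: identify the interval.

G to A spans two letter names (G-A), plus an octave: a ninth.
Counting semitones, Gb3→Ab4 is 14, which is the major ninth.
(Equivalently, a compound major second: a major second plus an octave.)

major ninth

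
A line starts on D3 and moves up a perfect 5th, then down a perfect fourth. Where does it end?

D3 up a perfect fifth → A3 (7 semitones).
Down a perfect fourth from A3: E3 (5 semitones down).

E3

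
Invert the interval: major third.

Interval numbers invert to sum to nine: 3 + 6 = 9, so a third inverts to a sixth.
Quality inverts too: major becomes minor. That makes the inversion a minor sixth.

m6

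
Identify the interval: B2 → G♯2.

Descending from B2 to G#2 is the same interval as ascending G#2 to B2.
G to B spans three letter names (G-A-B): a third.
At 3 semitones, G#2→B2 falls one short of a major third: minor.

minor third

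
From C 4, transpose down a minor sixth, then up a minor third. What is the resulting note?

C4 down a minor sixth → E3 (8 semitones).
Up a minor third from E3: G3 (3 semitones up).

G 3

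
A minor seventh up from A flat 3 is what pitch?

The seventh takes the letter from A up to G.
A minor seventh is 10 semitones; 10 semitones up from Ab3 gives Gb4.

G flat 4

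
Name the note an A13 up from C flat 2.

A 3

Six letters up from C (plus an octave) reaches A.
An augmented thirteenth is 22 semitones; 22 semitones up from Cb2 gives A3.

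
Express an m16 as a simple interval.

Each octave removed subtracts seven from the number: 16 − 14 = 2.
So a minor sixteenth is 2 octaves plus a minor second. The quality is unchanged.

m2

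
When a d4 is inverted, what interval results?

augmented fifth

Inverted interval numbers add to nine, so a fourth pairs with a fifth (4 + 5 = 9).
Quality inverts too: diminished becomes augmented. That makes the inversion an augmented fifth.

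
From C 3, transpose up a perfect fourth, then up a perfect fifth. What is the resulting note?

C3 up a perfect fourth → F3 (5 semitones).
A perfect fifth up from F3 is C4.

C 4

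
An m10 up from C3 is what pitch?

Three letters up from C (plus an octave) reaches E.
A minor tenth spans 15 semitones, so from C3 the target pitch is Eb4.

Eb4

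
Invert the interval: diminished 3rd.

augmented 6th

The rule of nine gives the new number: 9 − 3 = 6, so a third becomes a sixth.
The quality also flips — diminished becomes augmented — giving an augmented sixth.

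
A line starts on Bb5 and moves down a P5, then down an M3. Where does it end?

Down a perfect fifth from Bb5: Eb5 (7 semitones down).
Down a major third from Eb5: Cb5 (4 semitones down).

Cb5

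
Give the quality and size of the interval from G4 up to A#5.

augmented 9th

G to A spans two letter names (G-A), plus an octave, so the interval is some kind of ninth.
A major ninth would be 14 semitones; G4 to A#5 is 15, one semitone wider, so the interval is augmented.
(Equivalently, a compound augmented second: an augmented second plus an octave.)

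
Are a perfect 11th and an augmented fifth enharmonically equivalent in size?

A perfect eleventh spans 17 semitones; an augmented fifth spans 8 semitones. They differ by 9.

No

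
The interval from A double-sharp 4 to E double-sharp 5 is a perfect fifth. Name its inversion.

The rule of nine gives the new number: 9 − 5 = 4, so a fifth becomes a fourth.
Quality inverts too: perfect stays perfect. That makes the inversion a perfect fourth.

perfect fourth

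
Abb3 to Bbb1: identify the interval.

minor 14th

Descending from Abb3 to Bbb1 is the same interval as ascending Bbb1 to Abb3.
B to A spans seven letter names (B-C-D-E-F-G-A), plus an octave — that makes it a fourteenth of some quality.
A major fourteenth would be 23 semitones, but Bbb1 to Abb3 is 22 — one semitone narrower, making it a minor fourteenth.
(Equivalently, a compound minor seventh: a minor seventh plus an octave.)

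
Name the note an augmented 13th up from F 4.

D-sharp 6

Counting six letter names plus an octave up from F lands on D.
Moving 22 semitones up from F4 (the size of an augmented thirteenth) reaches D#6.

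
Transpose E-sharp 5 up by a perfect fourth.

Counting four letter names up from E lands on A.
A perfect fourth spans 5 semitones, so from E#5 the target pitch is A#5.

A-sharp 5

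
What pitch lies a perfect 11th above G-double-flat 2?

C-double-flat 4

Four letters up from G (plus an octave) reaches C.
Moving 17 semitones up from Gbb2 (the size of a perfect eleventh) reaches Cbb4.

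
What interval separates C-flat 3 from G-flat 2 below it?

Descending from Cb3 to Gb2 is the same interval as ascending Gb2 to Cb3.
G to C spans four letter names (G-A-B-C), so the interval is some kind of fourth.
Gb2 to Cb3 is 5 semitones, matching the perfect fourth exactly, so the quality is perfect.

perfect fourth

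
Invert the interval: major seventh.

m2

The rule of nine gives the new number: 9 − 7 = 2, so a seventh becomes a second.
The quality also flips — major becomes minor — giving a minor second.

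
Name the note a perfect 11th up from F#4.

B5

Counting four letter names plus an octave up from F lands on B.
A perfect eleventh is 17 semitones; 17 semitones up from F#4 gives B5.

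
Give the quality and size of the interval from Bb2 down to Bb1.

Descending from Bb2 to Bb1 is the same interval as ascending Bb1 to Bb2.
B to B is the same letter name, plus an octave, so the interval is some kind of octave.
Counting semitones, Bb1→Bb2 is 12, which is the perfect octave.

P8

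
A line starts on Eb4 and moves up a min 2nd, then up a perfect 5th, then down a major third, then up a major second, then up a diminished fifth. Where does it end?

A minor second up from Eb4 is Fb4.
A perfect fifth up from Fb4 is Cb5.
A major third down from Cb5 is Abb4.
Up a major second from Abb4: Bbb4 (2 semitones up).
A diminished fifth up from Bbb4 is Fbb5.

Fbb5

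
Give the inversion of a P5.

Inverted interval numbers add to nine, so a fifth pairs with a fourth (5 + 4 = 9).
And perfect stays perfect under inversion, so we get a perfect fourth.

perfect fourth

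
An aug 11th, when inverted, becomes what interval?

diminished 5th

First reduce the compound augmented eleventh to its simple form, an augmented fourth.
Inverted interval numbers add to nine, so a fourth pairs with a fifth (4 + 5 = 9).
The quality also flips — augmented becomes diminished — giving a diminished fifth.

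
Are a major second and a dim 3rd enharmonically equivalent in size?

Yes

A major second spans 2 semitones, and a diminished third also spans 2 semitones — they're enharmonic.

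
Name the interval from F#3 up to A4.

minor tenth

F to A spans three letter names (F-G-A), plus an octave: a tenth.
A major tenth would be 16 semitones, but F#3 to A4 is 15 — one semitone narrower, making it a minor tenth.
(Equivalently, a compound minor third: a minor third plus an octave.)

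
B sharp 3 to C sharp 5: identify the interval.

minor ninth

B to C spans two letter names (B-C), plus an octave, so the interval is some kind of ninth.
At 13 semitones, B#3→C#5 falls one short of a major ninth: minor.
(Equivalently, a compound minor second: a minor second plus an octave.)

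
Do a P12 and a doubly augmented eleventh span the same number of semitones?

Both span 19 semitones: a perfect twelfth and a doubly augmented eleventh are the same chromatic distance.

Yes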